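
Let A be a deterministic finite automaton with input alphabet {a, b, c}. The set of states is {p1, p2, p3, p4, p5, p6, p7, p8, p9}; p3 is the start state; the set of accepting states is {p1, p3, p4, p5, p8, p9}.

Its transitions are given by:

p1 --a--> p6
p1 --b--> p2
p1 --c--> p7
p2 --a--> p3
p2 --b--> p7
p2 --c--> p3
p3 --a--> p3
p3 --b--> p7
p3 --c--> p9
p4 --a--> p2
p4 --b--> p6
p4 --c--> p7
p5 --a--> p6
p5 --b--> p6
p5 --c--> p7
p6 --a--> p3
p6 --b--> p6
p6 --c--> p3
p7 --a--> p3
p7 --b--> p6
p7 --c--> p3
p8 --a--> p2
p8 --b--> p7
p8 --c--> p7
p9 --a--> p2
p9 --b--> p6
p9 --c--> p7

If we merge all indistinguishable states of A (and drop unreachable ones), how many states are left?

States {p1,p4,p5,p8} cannot be reached from the start state, so discard them.
Initial partition by acceptance: {p3,p9} | {p2,p6,p7}.
Split {p3,p9} by δ(·,a) → {p3} and {p9}.
Stable partition: {p3} | {p2,p6,p7} | {p9} — 3 equivalence classes.

3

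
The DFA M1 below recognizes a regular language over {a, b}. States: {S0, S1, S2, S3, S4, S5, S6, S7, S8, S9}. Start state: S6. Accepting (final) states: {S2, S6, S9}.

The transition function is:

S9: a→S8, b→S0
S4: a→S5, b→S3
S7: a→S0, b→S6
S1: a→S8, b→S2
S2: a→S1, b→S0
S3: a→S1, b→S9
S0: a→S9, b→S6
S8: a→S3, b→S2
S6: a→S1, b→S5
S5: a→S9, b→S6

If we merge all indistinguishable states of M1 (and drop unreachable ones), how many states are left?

States {S4,S7} cannot be reached from the start state, so discard them.
Initial partition by acceptance: {S2,S6,S9} | {S0,S1,S3,S5,S8}.
Split {S0,S1,S3,S5,S8} by δ(·,a) → {S1,S3,S8} and {S0,S5}.
The partition is now stable with 3 blocks: {S2,S6,S9} | {S1,S3,S8} | {S0,S5}.

3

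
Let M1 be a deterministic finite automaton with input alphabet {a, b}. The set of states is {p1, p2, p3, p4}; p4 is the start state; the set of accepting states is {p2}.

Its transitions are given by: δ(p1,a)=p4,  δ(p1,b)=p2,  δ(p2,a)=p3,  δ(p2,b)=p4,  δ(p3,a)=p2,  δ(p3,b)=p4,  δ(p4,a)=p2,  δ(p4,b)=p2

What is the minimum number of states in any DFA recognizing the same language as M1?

Reachable states from the start: {p2,p3,p4}. Unreachable: {p1} — drop them.
Initial partition by acceptance: {p2} | {p3,p4}.
On input b, block {p3,p4} splits into {p3} and {p4}.
Stable partition: {p2} | {p3} | {p4} — 3 equivalence classes.

3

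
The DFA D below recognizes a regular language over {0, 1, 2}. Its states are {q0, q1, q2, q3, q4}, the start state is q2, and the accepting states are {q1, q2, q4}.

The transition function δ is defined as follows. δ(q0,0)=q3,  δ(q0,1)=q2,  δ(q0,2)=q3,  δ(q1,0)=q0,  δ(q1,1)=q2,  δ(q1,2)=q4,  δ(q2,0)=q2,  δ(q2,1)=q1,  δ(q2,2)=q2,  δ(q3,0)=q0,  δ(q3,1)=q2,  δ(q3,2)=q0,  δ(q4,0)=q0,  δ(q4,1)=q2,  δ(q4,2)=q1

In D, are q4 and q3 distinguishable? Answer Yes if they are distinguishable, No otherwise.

Yes

Every state is reachable, so we keep all 5.
Initial partition by acceptance: {q1,q2,q4} | {q0,q3}.
Refine {q1,q2,q4} on symbol 0: members go to different blocks, giving {q1,q4} and {q2}.
No further refinement is possible. Final partition (3 blocks): {q1,q4} | {q0,q3} | {q2}.
q4 and q3 end up in different blocks, so they are distinguishable. For instance, the string 'ε' is accepted from only q4.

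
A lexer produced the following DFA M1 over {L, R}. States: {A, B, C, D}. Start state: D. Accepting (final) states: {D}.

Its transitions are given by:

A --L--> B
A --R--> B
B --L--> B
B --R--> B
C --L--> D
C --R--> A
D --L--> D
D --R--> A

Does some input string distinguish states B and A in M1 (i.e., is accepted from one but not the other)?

No

Reachable states from the start: {A,B,D}. Unreachable: {C} — drop them.
Initial partition by acceptance: {D} | {A,B}.
Stable partition: {D} | {A,B} — 2 equivalence classes.
B and A lie in the same block of the stable partition, so they are equivalent — no string distinguishes them.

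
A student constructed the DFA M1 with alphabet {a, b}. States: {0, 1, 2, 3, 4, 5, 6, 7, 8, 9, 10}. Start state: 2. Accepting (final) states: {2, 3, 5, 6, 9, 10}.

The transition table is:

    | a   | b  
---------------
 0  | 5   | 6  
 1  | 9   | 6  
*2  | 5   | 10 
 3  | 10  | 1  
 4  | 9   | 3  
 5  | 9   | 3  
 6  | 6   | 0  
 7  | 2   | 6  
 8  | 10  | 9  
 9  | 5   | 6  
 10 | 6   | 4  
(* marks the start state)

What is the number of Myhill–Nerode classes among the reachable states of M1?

States {7,8} cannot be reached from the start state, so discard them.
P0 = {2,3,5,6,9,10} | {0,1,4}.
On input b, block {2,3,5,6,9,10} splits into {2,5,9} and {3,6,10}.
No further refinement is possible. Final partition (3 blocks): {2,5,9} | {0,1,4} | {3,6,10}.

3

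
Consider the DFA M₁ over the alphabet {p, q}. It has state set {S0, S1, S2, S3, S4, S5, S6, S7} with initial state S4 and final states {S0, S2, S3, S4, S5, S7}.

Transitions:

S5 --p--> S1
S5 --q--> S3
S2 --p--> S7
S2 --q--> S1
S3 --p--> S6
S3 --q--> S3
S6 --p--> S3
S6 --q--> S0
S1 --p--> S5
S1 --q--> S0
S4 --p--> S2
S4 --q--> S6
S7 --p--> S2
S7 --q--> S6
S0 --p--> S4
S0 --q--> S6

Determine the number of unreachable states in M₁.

0

Exploring from S4, all states are eventually visited, so none are unreachable.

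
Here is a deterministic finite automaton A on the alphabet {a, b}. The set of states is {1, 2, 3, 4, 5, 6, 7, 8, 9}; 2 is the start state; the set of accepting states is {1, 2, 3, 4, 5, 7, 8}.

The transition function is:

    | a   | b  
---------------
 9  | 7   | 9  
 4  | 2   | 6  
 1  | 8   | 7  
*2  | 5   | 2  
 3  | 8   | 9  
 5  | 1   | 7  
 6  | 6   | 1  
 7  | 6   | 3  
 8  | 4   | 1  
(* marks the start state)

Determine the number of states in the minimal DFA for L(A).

9

All states are reachable from the start state.
Start with accepting vs non-accepting: {1,2,3,4,5,7,8} | {6,9}.
Split {1,2,3,4,5,7,8} by δ(·,a) → {1,2,3,4,5,8} and {7}.
On input b, block {1,2,3,4,5,8} splits into {1,5} and {2,8} and {3,4}.
Refine {1,5} on symbol a: members go to different blocks, giving {1} and {5}.
On input a, block {6,9} splits into {6} and {9}.
Refine {2,8} on symbol a: members go to different blocks, giving {2} and {8}.
Split {3,4} by δ(·,a) → {3} and {4}.
Stable partition: {1} | {6} | {7} | {2} | {3} | {5} | {9} | {8} | {4} — 9 equivalence classes.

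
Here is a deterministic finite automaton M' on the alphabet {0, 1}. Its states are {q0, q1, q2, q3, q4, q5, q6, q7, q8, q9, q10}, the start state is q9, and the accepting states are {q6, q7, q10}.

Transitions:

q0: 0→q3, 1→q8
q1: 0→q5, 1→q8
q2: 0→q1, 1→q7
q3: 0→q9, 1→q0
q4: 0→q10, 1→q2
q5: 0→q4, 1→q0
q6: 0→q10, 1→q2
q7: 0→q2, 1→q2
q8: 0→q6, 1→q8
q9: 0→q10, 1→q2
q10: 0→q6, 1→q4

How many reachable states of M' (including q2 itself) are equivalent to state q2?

P0 = {q6,q7,q10} | {q0,q1,q2,q3,q4,q5,q8,q9}.
Split {q6,q7,q10} by δ(·,0) → {q6,q10} and {q7}.
Split {q0,q1,q2,q3,q4,q5,q8,q9} by δ(·,0) → {q0,q1,q2,q3,q5} and {q4,q8,q9}.
Refine {q6,q10} on symbol 1: members go to different blocks, giving {q6} and {q10}.
Split {q0,q1,q2,q3,q5} by δ(·,0) → {q0,q1,q2} and {q3,q5}.
Split {q0,q1,q2} by δ(·,0) → {q0,q1} and {q2}.
On input 0, block {q4,q8,q9} splits into {q4,q9} and {q8}.
Stable partition: {q6} | {q0,q1} | {q7} | {q4,q9} | {q10} | {q3,q5} | {q2} | {q8} — 8 equivalence classes.
State q2 belongs to the block {q2}, which has 1 states.

1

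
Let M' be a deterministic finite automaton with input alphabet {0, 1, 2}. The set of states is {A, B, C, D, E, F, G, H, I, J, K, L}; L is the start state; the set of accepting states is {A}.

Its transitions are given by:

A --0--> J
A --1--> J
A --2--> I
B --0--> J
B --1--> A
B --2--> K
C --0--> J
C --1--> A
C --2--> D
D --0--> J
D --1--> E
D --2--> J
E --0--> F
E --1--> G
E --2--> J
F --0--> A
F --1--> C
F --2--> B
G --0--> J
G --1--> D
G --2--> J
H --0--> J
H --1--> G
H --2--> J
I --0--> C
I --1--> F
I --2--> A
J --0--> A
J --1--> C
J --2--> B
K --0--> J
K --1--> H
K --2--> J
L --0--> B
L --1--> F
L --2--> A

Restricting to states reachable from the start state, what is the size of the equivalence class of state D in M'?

Every state is reachable, so we keep all 12.
Start with accepting vs non-accepting: {A} | {B,C,D,E,F,G,H,I,J,K,L}.
Split {B,C,D,E,F,G,H,I,J,K,L} by δ(·,0) → {B,C,D,E,G,H,I,K,L} and {F,J}.
Refine {B,C,D,E,G,H,I,K,L} on symbol 0: members go to different blocks, giving {B,C,D,E,G,H,K} and {I,L}.
On input 1, block {B,C,D,E,G,H,K} splits into {D,E,G,H,K} and {B,C}.
Stable partition: {A} | {D,E,G,H,K} | {F,J} | {I,L} | {B,C} — 5 equivalence classes.
The equivalence class containing D is {D,E,G,H,K}, of size 5.

5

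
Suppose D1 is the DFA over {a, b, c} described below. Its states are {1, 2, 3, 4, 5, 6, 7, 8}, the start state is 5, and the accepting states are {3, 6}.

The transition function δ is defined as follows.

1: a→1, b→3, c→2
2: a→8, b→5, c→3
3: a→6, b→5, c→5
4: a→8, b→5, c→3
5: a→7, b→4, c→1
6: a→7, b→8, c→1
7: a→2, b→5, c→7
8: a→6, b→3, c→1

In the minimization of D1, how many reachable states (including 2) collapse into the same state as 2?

Every state is reachable, so we keep all 8.
P0 = {3,6} | {1,2,4,5,7,8}.
Refine {3,6} on symbol a: members go to different blocks, giving {3} and {6}.
Refine {1,2,4,5,7,8} on symbol a: members go to different blocks, giving {1,2,4,5,7} and {8}.
Split {1,2,4,5,7} by δ(·,a) → {1,5,7} and {2,4}.
On input a, block {1,5,7} splits into {1,5} and {7}.
Refine {1,5} on symbol a: members go to different blocks, giving {1} and {5}.
Stable partition: {3} | {1} | {6} | {8} | {2,4} | {7} | {5} — 7 equivalence classes.
State 2 belongs to the block {2,4}, which has 2 states.

2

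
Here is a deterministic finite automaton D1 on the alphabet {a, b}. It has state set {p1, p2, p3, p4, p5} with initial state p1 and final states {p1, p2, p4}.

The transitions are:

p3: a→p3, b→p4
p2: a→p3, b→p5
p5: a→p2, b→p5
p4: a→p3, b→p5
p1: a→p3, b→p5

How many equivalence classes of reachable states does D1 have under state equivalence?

3

All states are reachable from the start state.
P0 = {p1,p2,p4} | {p3,p5}.
On input a, block {p3,p5} splits into {p3} and {p5}.
No further refinement is possible. Final partition (3 blocks): {p1,p2,p4} | {p3} | {p5}.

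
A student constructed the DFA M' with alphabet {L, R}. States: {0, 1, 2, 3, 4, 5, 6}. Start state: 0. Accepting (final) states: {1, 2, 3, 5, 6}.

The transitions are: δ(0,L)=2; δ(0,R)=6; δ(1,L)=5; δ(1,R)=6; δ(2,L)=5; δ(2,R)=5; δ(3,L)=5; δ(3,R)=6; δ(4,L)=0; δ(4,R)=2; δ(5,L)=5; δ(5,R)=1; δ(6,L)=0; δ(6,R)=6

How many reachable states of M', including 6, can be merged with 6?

1

First remove the unreachable states {3,4}; 5 states remain.
Initial partition by acceptance: {1,2,5,6} | {0}.
Refine {1,2,5,6} on symbol L: members go to different blocks, giving {1,2,5} and {6}.
Split {1,2,5} by δ(·,R) → {2,5} and {1}.
On input R, block {2,5} splits into {2} and {5}.
No further refinement is possible. Final partition (5 blocks): {2} | {0} | {6} | {1} | {5}.
The equivalence class containing 6 is {6}, of size 1.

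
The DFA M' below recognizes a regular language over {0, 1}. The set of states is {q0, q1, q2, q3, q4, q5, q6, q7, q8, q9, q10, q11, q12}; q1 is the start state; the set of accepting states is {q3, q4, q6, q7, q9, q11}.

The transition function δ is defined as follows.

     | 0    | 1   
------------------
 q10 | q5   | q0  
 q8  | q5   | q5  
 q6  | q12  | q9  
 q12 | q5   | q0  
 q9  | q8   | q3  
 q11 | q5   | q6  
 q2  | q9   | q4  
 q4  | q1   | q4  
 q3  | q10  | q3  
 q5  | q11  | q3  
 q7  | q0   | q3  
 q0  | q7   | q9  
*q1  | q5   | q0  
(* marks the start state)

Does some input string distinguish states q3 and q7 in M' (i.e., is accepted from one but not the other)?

Yes

States {q2,q4} cannot be reached from the start state, so discard them.
Initial partition by acceptance: {q3,q6,q7,q9,q11} | {q0,q1,q5,q8,q10,q12}.
Refine {q0,q1,q5,q8,q10,q12} on symbol 0: members go to different blocks, giving {q1,q8,q10,q12} and {q0,q5}.
On input 0, block {q3,q6,q7,q9,q11} splits into {q3,q6,q9} and {q7,q11}.
The partition is now stable with 4 blocks: {q3,q6,q9} | {q1,q8,q10,q12} | {q0,q5} | {q7,q11}.
q3 and q7 end up in different blocks, so they are distinguishable. For instance, the string '00' is accepted from only q7.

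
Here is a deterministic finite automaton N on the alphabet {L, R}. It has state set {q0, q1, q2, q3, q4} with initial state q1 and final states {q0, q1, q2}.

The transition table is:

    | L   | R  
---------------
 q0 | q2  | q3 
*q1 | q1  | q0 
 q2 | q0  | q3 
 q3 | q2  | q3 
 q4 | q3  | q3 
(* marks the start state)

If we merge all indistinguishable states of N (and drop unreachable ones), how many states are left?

Reachable states from the start: {q0,q1,q2,q3}. Unreachable: {q4} — drop them.
Start with accepting vs non-accepting: {q0,q1,q2} | {q3}.
Split {q0,q1,q2} by δ(·,R) → {q0,q2} and {q1}.
The partition is now stable with 3 blocks: {q0,q2} | {q3} | {q1}.

3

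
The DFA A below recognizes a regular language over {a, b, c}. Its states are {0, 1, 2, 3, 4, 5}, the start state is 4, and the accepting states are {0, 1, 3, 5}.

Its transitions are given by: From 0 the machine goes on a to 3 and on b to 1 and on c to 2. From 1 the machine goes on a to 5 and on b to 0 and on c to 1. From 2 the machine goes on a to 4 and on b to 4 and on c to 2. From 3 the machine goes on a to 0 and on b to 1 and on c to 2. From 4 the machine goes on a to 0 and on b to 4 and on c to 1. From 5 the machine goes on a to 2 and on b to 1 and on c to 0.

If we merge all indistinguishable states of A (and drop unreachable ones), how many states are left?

All states are reachable from the start state.
P0 = {0,1,3,5} | {2,4}.
Split {0,1,3,5} by δ(·,a) → {0,1,3} and {5}.
On input a, block {0,1,3} splits into {0,3} and {1}.
Split {2,4} by δ(·,a) → {2} and {4}.
No further refinement is possible. Final partition (5 blocks): {0,3} | {2} | {5} | {1} | {4}.

5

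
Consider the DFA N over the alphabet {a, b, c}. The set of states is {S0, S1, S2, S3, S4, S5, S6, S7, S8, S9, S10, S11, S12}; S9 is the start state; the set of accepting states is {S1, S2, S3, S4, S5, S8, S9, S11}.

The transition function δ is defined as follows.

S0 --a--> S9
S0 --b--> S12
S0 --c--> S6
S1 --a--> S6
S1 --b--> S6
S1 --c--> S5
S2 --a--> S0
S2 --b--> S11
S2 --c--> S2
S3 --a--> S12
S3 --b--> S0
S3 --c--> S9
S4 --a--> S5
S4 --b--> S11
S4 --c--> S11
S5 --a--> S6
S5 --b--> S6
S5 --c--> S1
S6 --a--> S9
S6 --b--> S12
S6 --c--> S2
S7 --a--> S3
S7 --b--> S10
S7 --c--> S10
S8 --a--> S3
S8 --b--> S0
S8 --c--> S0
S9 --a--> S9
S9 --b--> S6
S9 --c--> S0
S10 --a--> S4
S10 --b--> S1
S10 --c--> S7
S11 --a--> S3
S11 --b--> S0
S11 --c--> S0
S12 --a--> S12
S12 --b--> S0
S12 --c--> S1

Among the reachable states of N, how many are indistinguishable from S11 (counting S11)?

1

First remove the unreachable states {S4,S7,S8,S10}; 9 states remain.
Initial partition by acceptance: {S1,S2,S3,S5,S9,S11} | {S0,S6,S12}.
Split {S1,S2,S3,S5,S9,S11} by δ(·,a) → {S1,S2,S3,S5} and {S9,S11}.
Split {S1,S2,S3,S5} by δ(·,b) → {S1,S3,S5} and {S2}.
Refine {S1,S3,S5} on symbol c: members go to different blocks, giving {S1,S5} and {S3}.
On input a, block {S0,S6,S12} splits into {S0,S6} and {S12}.
Refine {S0,S6} on symbol c: members go to different blocks, giving {S0} and {S6}.
Refine {S9,S11} on symbol a: members go to different blocks, giving {S9} and {S11}.
No further refinement is possible. Final partition (8 blocks): {S1,S5} | {S0} | {S9} | {S2} | {S3} | {S12} | {S6} | {S11}.
The equivalence class containing S11 is {S11}, of size 1.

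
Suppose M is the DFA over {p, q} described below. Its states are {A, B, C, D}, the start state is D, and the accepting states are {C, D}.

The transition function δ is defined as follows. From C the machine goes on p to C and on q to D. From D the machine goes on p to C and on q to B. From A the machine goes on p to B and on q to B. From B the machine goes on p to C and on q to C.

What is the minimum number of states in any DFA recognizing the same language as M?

3

First remove the unreachable states {A}; 3 states remain.
Initial partition by acceptance: {C,D} | {B}.
On input q, block {C,D} splits into {C} and {D}.
The partition is now stable with 3 blocks: {C} | {B} | {D}.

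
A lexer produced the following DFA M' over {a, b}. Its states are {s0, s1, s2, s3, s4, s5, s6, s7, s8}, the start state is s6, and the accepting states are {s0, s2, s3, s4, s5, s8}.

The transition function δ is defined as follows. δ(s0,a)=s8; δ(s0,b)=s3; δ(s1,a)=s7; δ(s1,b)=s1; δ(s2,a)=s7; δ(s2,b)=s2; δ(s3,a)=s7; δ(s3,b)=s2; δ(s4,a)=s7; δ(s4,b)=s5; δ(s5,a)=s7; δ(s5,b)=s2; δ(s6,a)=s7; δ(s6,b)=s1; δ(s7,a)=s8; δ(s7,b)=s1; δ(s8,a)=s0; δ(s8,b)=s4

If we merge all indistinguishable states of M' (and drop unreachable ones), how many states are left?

4

Start with accepting vs non-accepting: {s0,s2,s3,s4,s5,s8} | {s1,s6,s7}.
On input a, block {s0,s2,s3,s4,s5,s8} splits into {s2,s3,s4,s5} and {s0,s8}.
Refine {s1,s6,s7} on symbol a: members go to different blocks, giving {s1,s6} and {s7}.
Stable partition: {s2,s3,s4,s5} | {s1,s6} | {s0,s8} | {s7} — 4 equivalence classes.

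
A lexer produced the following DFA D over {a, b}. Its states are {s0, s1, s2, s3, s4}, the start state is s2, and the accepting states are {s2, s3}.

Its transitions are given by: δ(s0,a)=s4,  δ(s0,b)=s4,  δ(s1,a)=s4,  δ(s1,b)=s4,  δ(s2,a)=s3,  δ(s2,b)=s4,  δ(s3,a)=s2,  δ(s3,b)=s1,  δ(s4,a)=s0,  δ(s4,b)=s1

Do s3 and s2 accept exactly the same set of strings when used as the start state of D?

P0 = {s2,s3} | {s0,s1,s4}.
No further refinement is possible. Final partition (2 blocks): {s2,s3} | {s0,s1,s4}.
s3 and s2 lie in the same block of the stable partition, so they are equivalent — no string distinguishes them.

Yes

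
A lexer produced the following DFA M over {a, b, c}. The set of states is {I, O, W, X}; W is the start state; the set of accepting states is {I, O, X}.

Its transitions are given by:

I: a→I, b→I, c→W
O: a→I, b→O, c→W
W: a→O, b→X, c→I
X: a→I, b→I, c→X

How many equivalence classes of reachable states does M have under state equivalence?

Every state is reachable, so we keep all 4.
Initial partition by acceptance: {I,O,X} | {W}.
Refine {I,O,X} on symbol c: members go to different blocks, giving {I,O} and {X}.
No further refinement is possible. Final partition (3 blocks): {I,O} | {W} | {X}.

3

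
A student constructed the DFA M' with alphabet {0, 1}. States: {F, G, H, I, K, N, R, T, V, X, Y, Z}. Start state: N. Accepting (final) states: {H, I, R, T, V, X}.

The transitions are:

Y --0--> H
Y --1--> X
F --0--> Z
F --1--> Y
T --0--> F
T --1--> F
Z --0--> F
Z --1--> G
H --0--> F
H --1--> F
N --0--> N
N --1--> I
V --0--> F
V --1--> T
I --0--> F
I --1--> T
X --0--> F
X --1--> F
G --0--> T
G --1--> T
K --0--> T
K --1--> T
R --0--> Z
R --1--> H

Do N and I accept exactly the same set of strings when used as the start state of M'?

No

First remove the unreachable states {K,R,V}; 9 states remain.
Start with accepting vs non-accepting: {H,I,T,X} | {F,G,N,Y,Z}.
Refine {H,I,T,X} on symbol 1: members go to different blocks, giving {H,T,X} and {I}.
On input 0, block {F,G,N,Y,Z} splits into {F,N,Z} and {G,Y}.
Split {F,N,Z} by δ(·,1) → {F,Z} and {N}.
The partition is now stable with 5 blocks: {H,T,X} | {F,Z} | {I} | {G,Y} | {N}.
N and I end up in different blocks, so they are distinguishable. For instance, the string 'ε' is accepted from only I.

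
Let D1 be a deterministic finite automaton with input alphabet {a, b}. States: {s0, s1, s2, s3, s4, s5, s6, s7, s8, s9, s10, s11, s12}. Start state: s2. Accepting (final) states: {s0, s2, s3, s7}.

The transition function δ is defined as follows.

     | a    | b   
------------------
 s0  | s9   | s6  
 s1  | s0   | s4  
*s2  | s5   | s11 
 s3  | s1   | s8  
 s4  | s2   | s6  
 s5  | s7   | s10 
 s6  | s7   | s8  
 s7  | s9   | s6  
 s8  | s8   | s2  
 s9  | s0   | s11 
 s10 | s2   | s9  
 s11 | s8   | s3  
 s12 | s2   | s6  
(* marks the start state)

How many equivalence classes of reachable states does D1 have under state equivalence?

Reachable states from the start: {s0,s1,s2,s3,s4,s5,s6,s7,s8,s9,s10,s11}. Unreachable: {s12} — drop them.
P0 = {s0,s2,s3,s7} | {s1,s4,s5,s6,s8,s9,s10,s11}.
Refine {s1,s4,s5,s6,s8,s9,s10,s11} on symbol a: members go to different blocks, giving {s1,s4,s5,s6,s9,s10} and {s8,s11}.
Refine {s0,s2,s3,s7} on symbol b: members go to different blocks, giving {s0,s7} and {s2,s3}.
On input a, block {s1,s4,s5,s6,s9,s10} splits into {s1,s5,s6,s9} and {s4,s10}.
Refine {s1,s5,s6,s9} on symbol b: members go to different blocks, giving {s1,s5} and {s6,s9}.
No further refinement is possible. Final partition (6 blocks): {s0,s7} | {s1,s5} | {s8,s11} | {s2,s3} | {s4,s10} | {s6,s9}.

6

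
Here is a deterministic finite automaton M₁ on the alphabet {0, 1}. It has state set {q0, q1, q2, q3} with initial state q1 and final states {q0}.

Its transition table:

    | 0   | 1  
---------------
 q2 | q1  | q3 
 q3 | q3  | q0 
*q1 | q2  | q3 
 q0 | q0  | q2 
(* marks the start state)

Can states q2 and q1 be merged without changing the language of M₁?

All states are reachable from the start state.
Start with accepting vs non-accepting: {q0} | {q1,q2,q3}.
Refine {q1,q2,q3} on symbol 1: members go to different blocks, giving {q1,q2} and {q3}.
No further refinement is possible. Final partition (3 blocks): {q0} | {q1,q2} | {q3}.
q2 and q1 lie in the same block of the stable partition, so they are equivalent — no string distinguishes them.

Yes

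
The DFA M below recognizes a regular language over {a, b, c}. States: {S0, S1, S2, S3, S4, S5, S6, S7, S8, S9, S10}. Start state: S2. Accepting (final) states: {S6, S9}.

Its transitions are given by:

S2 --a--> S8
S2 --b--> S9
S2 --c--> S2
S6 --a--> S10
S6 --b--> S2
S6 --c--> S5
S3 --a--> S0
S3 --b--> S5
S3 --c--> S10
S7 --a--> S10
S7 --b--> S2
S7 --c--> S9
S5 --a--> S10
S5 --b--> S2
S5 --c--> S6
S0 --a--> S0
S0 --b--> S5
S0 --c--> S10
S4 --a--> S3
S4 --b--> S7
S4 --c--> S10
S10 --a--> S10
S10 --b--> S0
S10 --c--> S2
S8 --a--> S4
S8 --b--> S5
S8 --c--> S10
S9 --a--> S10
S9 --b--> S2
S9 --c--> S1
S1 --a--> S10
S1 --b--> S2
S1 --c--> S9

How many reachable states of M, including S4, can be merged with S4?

Every state is reachable, so we keep all 11.
P0 = {S6,S9} | {S0,S1,S2,S3,S4,S5,S7,S8,S10}.
Refine {S0,S1,S2,S3,S4,S5,S7,S8,S10} on symbol b: members go to different blocks, giving {S0,S1,S3,S4,S5,S7,S8,S10} and {S2}.
Split {S0,S1,S3,S4,S5,S7,S8,S10} by δ(·,b) → {S0,S3,S4,S8,S10} and {S1,S5,S7}.
Refine {S0,S3,S4,S8,S10} on symbol b: members go to different blocks, giving {S0,S3,S4,S8} and {S10}.
No further refinement is possible. Final partition (5 blocks): {S6,S9} | {S0,S3,S4,S8} | {S2} | {S1,S5,S7} | {S10}.
State S4 belongs to the block {S0,S3,S4,S8}, which has 4 states.

4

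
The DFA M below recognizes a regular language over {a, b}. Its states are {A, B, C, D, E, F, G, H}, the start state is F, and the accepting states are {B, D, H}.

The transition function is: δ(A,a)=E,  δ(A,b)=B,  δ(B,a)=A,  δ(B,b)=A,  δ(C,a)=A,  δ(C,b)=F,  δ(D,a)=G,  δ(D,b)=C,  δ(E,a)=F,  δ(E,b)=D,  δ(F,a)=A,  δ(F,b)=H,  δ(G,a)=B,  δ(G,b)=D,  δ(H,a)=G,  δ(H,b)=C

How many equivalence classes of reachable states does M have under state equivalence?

Every state is reachable, so we keep all 8.
Start with accepting vs non-accepting: {B,D,H} | {A,C,E,F,G}.
Refine {A,C,E,F,G} on symbol a: members go to different blocks, giving {A,C,E,F} and {G}.
Refine {B,D,H} on symbol a: members go to different blocks, giving {D,H} and {B}.
On input b, block {A,C,E,F} splits into {E,F} and {A} and {C}.
Split {E,F} by δ(·,a) → {E} and {F}.
The partition is now stable with 7 blocks: {D,H} | {E} | {G} | {B} | {A} | {C} | {F}.

7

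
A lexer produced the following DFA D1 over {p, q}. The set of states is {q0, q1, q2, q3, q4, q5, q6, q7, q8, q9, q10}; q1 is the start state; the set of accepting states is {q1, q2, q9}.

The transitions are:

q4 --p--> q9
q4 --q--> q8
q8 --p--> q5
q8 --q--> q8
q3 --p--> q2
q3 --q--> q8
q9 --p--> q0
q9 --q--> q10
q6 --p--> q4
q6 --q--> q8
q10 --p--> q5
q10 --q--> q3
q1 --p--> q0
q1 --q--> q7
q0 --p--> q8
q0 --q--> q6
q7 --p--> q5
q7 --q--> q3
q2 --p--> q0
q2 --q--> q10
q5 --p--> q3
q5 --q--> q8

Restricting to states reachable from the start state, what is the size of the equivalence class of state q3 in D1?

Initial partition by acceptance: {q1,q2,q9} | {q0,q3,q4,q5,q6,q7,q8,q10}.
Split {q0,q3,q4,q5,q6,q7,q8,q10} by δ(·,p) → {q0,q5,q6,q7,q8,q10} and {q3,q4}.
Split {q0,q5,q6,q7,q8,q10} by δ(·,p) → {q0,q7,q8,q10} and {q5,q6}.
Refine {q0,q7,q8,q10} on symbol p: members go to different blocks, giving {q7,q8,q10} and {q0}.
Refine {q7,q8,q10} on symbol q: members go to different blocks, giving {q7,q10} and {q8}.
Stable partition: {q1,q2,q9} | {q7,q10} | {q3,q4} | {q5,q6} | {q0} | {q8} — 6 equivalence classes.
State q3 belongs to the block {q3,q4}, which has 2 states.

2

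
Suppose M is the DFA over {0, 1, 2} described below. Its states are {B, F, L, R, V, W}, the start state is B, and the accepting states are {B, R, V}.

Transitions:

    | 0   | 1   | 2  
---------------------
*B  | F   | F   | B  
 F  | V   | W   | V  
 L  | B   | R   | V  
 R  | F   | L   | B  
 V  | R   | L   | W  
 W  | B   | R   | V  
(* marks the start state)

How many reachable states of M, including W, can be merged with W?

2

All states are reachable from the start state.
Start with accepting vs non-accepting: {B,R,V} | {F,L,W}.
Refine {B,R,V} on symbol 0: members go to different blocks, giving {B,R} and {V}.
Refine {F,L,W} on symbol 0: members go to different blocks, giving {L,W} and {F}.
On input 1, block {B,R} splits into {B} and {R}.
The partition is now stable with 5 blocks: {B} | {L,W} | {V} | {F} | {R}.
The equivalence class containing W is {L,W}, of size 2.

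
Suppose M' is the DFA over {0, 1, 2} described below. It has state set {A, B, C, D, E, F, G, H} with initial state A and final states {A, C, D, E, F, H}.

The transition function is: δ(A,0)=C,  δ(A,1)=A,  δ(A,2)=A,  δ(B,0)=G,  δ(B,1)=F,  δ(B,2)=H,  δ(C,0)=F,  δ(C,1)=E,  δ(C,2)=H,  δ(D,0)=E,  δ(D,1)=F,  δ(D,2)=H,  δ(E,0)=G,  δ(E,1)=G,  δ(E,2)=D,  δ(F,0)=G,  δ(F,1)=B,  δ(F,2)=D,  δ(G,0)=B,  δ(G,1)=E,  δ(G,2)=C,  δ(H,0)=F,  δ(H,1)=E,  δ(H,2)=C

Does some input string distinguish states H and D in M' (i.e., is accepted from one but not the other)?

Every state is reachable, so we keep all 8.
P0 = {A,C,D,E,F,H} | {B,G}.
On input 0, block {A,C,D,E,F,H} splits into {A,C,D,H} and {E,F}.
Refine {A,C,D,H} on symbol 0: members go to different blocks, giving {C,D,H} and {A}.
No further refinement is possible. Final partition (4 blocks): {C,D,H} | {B,G} | {E,F} | {A}.
H and D lie in the same block of the stable partition, so they are equivalent — no string distinguishes them.

No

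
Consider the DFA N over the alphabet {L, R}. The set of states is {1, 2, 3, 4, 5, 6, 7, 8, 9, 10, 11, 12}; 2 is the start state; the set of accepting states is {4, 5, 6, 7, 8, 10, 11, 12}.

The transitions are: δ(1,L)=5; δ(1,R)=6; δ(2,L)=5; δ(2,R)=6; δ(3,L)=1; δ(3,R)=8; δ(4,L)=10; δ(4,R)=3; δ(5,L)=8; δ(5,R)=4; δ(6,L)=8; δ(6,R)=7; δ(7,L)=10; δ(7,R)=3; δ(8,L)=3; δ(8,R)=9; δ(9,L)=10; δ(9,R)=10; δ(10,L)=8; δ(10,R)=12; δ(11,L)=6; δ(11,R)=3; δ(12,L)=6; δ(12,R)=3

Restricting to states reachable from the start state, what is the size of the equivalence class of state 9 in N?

States {11} cannot be reached from the start state, so discard them.
Start with accepting vs non-accepting: {4,5,6,7,8,10,12} | {1,2,3,9}.
On input L, block {4,5,6,7,8,10,12} splits into {4,5,6,7,10,12} and {8}.
Split {4,5,6,7,10,12} by δ(·,L) → {4,7,12} and {5,6,10}.
Refine {1,2,3,9} on symbol L: members go to different blocks, giving {1,2,9} and {3}.
Stable partition: {4,7,12} | {1,2,9} | {8} | {5,6,10} | {3} — 5 equivalence classes.
State 9 belongs to the block {1,2,9}, which has 3 states.

3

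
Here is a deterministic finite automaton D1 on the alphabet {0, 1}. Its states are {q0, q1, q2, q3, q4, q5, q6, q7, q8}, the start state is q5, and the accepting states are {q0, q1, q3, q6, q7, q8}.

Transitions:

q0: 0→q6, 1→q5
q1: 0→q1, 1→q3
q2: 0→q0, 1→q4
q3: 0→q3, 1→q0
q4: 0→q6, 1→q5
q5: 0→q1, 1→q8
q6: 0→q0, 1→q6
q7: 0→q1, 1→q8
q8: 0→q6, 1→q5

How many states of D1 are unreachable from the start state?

3

No path from q5 leads to q2, q4, q7; the other 6 states are all reachable.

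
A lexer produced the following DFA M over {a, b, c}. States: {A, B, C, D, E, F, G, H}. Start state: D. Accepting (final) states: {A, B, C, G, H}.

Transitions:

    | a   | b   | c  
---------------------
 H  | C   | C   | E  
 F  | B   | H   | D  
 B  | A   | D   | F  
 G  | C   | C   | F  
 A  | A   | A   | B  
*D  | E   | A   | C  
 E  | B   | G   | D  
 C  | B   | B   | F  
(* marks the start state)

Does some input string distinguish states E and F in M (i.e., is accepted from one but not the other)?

Initial partition by acceptance: {A,B,C,G,H} | {D,E,F}.
Split {A,B,C,G,H} by δ(·,b) → {A,C,G,H} and {B}.
Split {A,C,G,H} by δ(·,a) → {A,G,H} and {C}.
Split {A,G,H} by δ(·,a) → {G,H} and {A}.
On input a, block {D,E,F} splits into {E,F} and {D}.
No further refinement is possible. Final partition (6 blocks): {G,H} | {E,F} | {B} | {C} | {A} | {D}.
E and F lie in the same block of the stable partition, so they are equivalent — no string distinguishes them.

No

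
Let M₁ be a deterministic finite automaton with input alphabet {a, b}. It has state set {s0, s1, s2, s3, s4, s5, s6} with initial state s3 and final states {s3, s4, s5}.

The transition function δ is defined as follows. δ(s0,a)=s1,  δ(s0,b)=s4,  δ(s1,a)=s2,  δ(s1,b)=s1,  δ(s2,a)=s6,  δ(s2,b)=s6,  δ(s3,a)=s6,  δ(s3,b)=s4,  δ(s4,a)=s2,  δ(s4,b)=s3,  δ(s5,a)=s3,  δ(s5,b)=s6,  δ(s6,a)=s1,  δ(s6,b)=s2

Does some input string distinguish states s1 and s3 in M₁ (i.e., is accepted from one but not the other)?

Yes

States {s0,s5} cannot be reached from the start state, so discard them.
Initial partition by acceptance: {s3,s4} | {s1,s2,s6}.
Stable partition: {s3,s4} | {s1,s2,s6} — 2 equivalence classes.
s1 and s3 end up in different blocks, so they are distinguishable. For instance, the string 'ε' is accepted from only s3.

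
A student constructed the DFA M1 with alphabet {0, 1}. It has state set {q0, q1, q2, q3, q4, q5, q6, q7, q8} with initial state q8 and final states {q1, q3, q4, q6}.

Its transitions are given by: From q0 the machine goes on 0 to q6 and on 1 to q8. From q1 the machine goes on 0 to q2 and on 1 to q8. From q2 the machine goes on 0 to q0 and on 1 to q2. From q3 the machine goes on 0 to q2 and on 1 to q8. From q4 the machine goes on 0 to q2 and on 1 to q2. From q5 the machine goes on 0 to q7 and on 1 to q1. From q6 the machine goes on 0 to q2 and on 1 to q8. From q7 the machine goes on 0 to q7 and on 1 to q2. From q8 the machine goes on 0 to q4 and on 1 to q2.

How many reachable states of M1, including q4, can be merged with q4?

First remove the unreachable states {q1,q3,q5,q7}; 5 states remain.
Start with accepting vs non-accepting: {q4,q6} | {q0,q2,q8}.
On input 0, block {q0,q2,q8} splits into {q0,q8} and {q2}.
On input 1, block {q4,q6} splits into {q4} and {q6}.
On input 0, block {q0,q8} splits into {q0} and {q8}.
The partition is now stable with 5 blocks: {q4} | {q0} | {q2} | {q6} | {q8}.
The equivalence class containing q4 is {q4}, of size 1.

1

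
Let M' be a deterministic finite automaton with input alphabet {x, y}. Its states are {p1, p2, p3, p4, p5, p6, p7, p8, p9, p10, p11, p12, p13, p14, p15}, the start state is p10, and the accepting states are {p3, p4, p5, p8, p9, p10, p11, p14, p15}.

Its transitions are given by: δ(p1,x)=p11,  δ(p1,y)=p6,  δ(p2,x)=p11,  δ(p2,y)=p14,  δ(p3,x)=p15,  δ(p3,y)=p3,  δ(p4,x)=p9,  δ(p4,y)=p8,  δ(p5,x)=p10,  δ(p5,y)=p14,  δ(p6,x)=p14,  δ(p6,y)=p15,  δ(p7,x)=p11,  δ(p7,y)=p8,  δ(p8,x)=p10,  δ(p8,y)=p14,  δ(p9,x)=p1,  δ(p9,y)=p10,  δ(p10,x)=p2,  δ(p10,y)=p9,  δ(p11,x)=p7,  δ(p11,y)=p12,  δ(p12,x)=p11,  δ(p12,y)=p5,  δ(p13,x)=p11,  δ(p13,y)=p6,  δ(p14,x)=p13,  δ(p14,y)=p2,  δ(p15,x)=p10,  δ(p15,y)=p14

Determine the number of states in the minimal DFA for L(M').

States {p3,p4} cannot be reached from the start state, so discard them.
Start with accepting vs non-accepting: {p5,p8,p9,p10,p11,p14,p15} | {p1,p2,p6,p7,p12,p13}.
Split {p5,p8,p9,p10,p11,p14,p15} by δ(·,x) → {p9,p10,p11,p14} and {p5,p8,p15}.
Split {p9,p10,p11,p14} by δ(·,y) → {p9,p10} and {p11,p14}.
Refine {p1,p2,p6,p7,p12,p13} on symbol y: members go to different blocks, giving {p6,p7,p12} and {p1,p13} and {p2}.
Split {p9,p10} by δ(·,x) → {p9} and {p10}.
On input x, block {p11,p14} splits into {p11} and {p14}.
Split {p6,p7,p12} by δ(·,x) → {p7,p12} and {p6}.
Stable partition: {p9} | {p7,p12} | {p5,p8,p15} | {p11} | {p1,p13} | {p2} | {p10} | {p14} | {p6} — 9 equivalence classes.

9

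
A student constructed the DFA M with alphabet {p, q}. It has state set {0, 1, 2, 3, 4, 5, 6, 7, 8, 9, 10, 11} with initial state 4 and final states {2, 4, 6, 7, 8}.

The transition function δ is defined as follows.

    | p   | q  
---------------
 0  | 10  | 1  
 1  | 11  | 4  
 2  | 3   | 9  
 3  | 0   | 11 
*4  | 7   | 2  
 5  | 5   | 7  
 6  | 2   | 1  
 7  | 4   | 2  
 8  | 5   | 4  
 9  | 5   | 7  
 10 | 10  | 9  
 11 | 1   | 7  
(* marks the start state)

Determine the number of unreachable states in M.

Starting at 4 and following transitions, the reachable set is {0, 1, 2, 3, 4, 5, 7, 9, 10, 11}. That leaves 6, 8 unreachable — 2 in total.

2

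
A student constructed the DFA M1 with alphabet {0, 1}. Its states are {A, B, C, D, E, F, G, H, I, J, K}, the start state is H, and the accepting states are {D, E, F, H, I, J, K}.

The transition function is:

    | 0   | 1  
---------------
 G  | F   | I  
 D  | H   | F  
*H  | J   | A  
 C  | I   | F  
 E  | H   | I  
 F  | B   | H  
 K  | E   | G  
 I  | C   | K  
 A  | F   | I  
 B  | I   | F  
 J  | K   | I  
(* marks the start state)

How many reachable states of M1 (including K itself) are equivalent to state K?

Reachable states from the start: {A,B,C,E,F,G,H,I,J,K}. Unreachable: {D} — drop them.
Start with accepting vs non-accepting: {E,F,H,I,J,K} | {A,B,C,G}.
Refine {E,F,H,I,J,K} on symbol 0: members go to different blocks, giving {E,H,J,K} and {F,I}.
On input 1, block {E,H,J,K} splits into {E,J} and {H,K}.
The partition is now stable with 4 blocks: {E,J} | {A,B,C,G} | {F,I} | {H,K}.
State K belongs to the block {H,K}, which has 2 states.

2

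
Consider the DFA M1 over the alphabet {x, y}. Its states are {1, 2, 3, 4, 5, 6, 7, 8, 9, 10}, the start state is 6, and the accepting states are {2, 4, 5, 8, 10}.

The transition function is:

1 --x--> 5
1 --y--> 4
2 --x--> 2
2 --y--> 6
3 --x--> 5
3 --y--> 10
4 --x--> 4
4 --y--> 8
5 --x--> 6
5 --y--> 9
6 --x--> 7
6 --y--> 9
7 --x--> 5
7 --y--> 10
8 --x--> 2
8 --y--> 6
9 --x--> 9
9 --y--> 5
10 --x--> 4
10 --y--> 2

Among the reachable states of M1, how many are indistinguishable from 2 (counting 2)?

States {1,3} cannot be reached from the start state, so discard them.
Start with accepting vs non-accepting: {2,4,5,8,10} | {6,7,9}.
Refine {2,4,5,8,10} on symbol x: members go to different blocks, giving {2,4,8,10} and {5}.
On input y, block {2,4,8,10} splits into {2,8} and {4,10}.
Split {6,7,9} by δ(·,x) → {6,9} and {7}.
Refine {6,9} on symbol x: members go to different blocks, giving {6} and {9}.
The partition is now stable with 6 blocks: {2,8} | {6} | {5} | {4,10} | {7} | {9}.
The equivalence class containing 2 is {2,8}, of size 2.

2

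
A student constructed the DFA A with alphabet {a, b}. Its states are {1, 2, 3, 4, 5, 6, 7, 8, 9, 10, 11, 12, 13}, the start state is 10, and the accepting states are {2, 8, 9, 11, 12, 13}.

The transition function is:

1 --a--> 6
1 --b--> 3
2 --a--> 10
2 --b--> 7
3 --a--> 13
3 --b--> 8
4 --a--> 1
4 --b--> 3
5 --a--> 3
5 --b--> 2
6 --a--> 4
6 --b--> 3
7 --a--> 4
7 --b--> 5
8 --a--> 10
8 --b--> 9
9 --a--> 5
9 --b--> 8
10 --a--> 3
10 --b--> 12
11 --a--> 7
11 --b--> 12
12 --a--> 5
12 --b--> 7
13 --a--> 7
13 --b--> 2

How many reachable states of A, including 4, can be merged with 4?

States {11} cannot be reached from the start state, so discard them.
Initial partition by acceptance: {2,8,9,12,13} | {1,3,4,5,6,7,10}.
Split {2,8,9,12,13} by δ(·,b) → {8,9,13} and {2,12}.
On input b, block {8,9,13} splits into {8,9} and {13}.
Split {1,3,4,5,6,7,10} by δ(·,a) → {1,4,5,6,7,10} and {3}.
Refine {1,4,5,6,7,10} on symbol a: members go to different blocks, giving {1,4,6,7} and {5,10}.
On input b, block {1,4,6,7} splits into {1,4,6} and {7}.
No further refinement is possible. Final partition (7 blocks): {8,9} | {1,4,6} | {2,12} | {13} | {3} | {5,10} | {7}.
The equivalence class containing 4 is {1,4,6}, of size 3.

3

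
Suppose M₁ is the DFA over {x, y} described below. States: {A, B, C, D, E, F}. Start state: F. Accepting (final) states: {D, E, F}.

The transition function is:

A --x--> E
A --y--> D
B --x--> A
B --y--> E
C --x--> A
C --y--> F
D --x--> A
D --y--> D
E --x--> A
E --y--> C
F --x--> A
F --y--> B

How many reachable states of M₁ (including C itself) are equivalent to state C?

2

Start with accepting vs non-accepting: {D,E,F} | {A,B,C}.
Refine {D,E,F} on symbol y: members go to different blocks, giving {E,F} and {D}.
Split {A,B,C} by δ(·,x) → {B,C} and {A}.
No further refinement is possible. Final partition (4 blocks): {E,F} | {B,C} | {D} | {A}.
The equivalence class containing C is {B,C}, of size 2.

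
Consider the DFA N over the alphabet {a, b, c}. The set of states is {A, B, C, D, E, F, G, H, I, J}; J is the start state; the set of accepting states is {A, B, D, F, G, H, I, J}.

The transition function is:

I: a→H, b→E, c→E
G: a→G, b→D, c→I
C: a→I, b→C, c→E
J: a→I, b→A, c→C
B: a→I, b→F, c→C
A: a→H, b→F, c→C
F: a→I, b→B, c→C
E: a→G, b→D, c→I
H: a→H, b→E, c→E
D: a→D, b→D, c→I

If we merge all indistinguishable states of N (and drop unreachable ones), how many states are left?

Every state is reachable, so we keep all 10.
Initial partition by acceptance: {A,B,D,F,G,H,I,J} | {C,E}.
Split {A,B,D,F,G,H,I,J} by δ(·,b) → {A,B,D,F,G,J} and {H,I}.
Refine {A,B,D,F,G,J} on symbol a: members go to different blocks, giving {A,B,F,J} and {D,G}.
Split {C,E} by δ(·,a) → {C} and {E}.
No further refinement is possible. Final partition (5 blocks): {A,B,F,J} | {C} | {H,I} | {D,G} | {E}.

5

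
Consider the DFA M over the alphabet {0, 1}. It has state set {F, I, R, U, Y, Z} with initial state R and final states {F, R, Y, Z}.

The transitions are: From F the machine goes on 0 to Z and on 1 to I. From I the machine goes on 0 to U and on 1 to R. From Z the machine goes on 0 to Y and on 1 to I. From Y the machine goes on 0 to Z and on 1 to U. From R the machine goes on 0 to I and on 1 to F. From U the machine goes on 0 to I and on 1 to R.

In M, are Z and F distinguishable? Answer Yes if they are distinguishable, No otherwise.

No

All states are reachable from the start state.
Initial partition by acceptance: {F,R,Y,Z} | {I,U}.
Split {F,R,Y,Z} by δ(·,0) → {F,Y,Z} and {R}.
Stable partition: {F,Y,Z} | {I,U} | {R} — 3 equivalence classes.
Z and F lie in the same block of the stable partition, so they are equivalent — no string distinguishes them.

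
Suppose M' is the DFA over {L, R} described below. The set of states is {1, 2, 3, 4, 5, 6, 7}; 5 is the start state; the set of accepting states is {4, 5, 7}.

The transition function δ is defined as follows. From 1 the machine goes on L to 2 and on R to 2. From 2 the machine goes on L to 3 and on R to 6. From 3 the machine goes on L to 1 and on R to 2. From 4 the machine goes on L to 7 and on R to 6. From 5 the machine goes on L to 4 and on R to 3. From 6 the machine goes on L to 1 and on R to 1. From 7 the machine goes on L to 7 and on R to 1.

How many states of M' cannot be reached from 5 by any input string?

0

Every one of the 7 states is reachable from 5.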